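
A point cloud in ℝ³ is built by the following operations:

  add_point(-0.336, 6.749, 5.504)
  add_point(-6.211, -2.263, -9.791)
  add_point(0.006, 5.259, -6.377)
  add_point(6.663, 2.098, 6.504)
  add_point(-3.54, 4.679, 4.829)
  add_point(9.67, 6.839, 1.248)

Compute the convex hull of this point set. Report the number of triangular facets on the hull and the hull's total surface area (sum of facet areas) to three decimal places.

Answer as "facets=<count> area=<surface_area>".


facets=8 area=397.534

Extreme-point indices: [0, 1, 2, 3, 4, 5] — 6 of 6 on the boundary.

Area of each hull facet:
  f1: (p3, p5, p1) → 80.5333
  f2: (p0, p3, p5) → 32.3907
  f3: (p2, p5, p1) → 41.4133
  f4: (p2, p0, p5) → 59.3020
  f5: (p4, p3, p1) → 85.7523
  f6: (p4, p0, p3) → 14.9433
  f7: (p4, p2, p1) → 60.5430
  f8: (p4, p2, p0) → 22.6558
Σ area = 397.534

Check V−E+F: 6 − 12 + 8 = 2.


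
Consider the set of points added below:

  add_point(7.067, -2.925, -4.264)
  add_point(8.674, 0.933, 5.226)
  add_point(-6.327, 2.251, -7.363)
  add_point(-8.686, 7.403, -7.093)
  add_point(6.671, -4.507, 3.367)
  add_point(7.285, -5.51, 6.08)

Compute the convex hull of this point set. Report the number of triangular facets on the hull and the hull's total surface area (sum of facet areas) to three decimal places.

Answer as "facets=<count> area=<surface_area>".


Points on the hull: [0, 1, 2, 3, 5] (5 of 6).

Per-facet area ½‖(b−a)×(c−a)‖:
  f1: (p5, p1, p3) → 72.5858
  f2: (p2, p5, p3) → 47.5106
  f3: (p0, p1, p3) → 98.5672
  f4: (p0, p2, p3) → 30.1937
  f5: (p0, p5, p1) → 33.1253
  f6: (p0, p2, p5) → 74.5043
Σ area = 356.487

Check V−E+F: 5 − 9 + 6 = 2.

facets=6 area=356.487


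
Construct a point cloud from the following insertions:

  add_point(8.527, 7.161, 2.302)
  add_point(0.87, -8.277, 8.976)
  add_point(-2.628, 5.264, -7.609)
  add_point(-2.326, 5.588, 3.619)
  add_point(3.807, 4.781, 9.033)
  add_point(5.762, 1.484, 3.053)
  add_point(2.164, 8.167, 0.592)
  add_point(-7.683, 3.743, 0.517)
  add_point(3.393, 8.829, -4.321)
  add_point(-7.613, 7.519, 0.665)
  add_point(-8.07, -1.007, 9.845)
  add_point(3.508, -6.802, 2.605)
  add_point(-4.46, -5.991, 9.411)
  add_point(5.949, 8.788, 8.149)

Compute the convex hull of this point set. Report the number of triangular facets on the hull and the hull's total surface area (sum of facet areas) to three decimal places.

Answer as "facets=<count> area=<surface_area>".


Hull vertices (11/14): indices [0, 1, 2, 4, 7, 8, 9, 10, 11, 12, 13].

Triangle areas on the boundary:
  f1: (p13, p1, p0) → 58.5594
  f2: (p13, p9, p10) → 93.9331
  f3: (p12, p1, p10) → 9.1825
  f4: (p7, p9, p10) → 17.9751
  f5: (p7, p9, p2) → 18.1479
  f6: (p7, p12, p10) → 30.9995
  f7: (p7, p12, p2) → 55.4287
  f8: (p4, p1, p10) → 69.2782
  f9: (p4, p13, p10) → 18.1574
  f10: (p4, p13, p1) → 10.1052
  f11: (p8, p9, p2) → 38.2555
  f12: (p8, p13, p9) → 75.4509
  f13: (p8, p13, p0) → 25.7660
  f14: (p11, p12, p1) → 19.3694
  f15: (p11, p12, p2) → 88.9513
  f16: (p11, p1, p0) → 49.1743
  f17: (p11, p8, p2) → 64.0927
  f18: (p11, p8, p0) → 63.4011
Σ area = 806.228

Euler characteristic 11−27+18 = 2 ✓

facets=18 area=806.228


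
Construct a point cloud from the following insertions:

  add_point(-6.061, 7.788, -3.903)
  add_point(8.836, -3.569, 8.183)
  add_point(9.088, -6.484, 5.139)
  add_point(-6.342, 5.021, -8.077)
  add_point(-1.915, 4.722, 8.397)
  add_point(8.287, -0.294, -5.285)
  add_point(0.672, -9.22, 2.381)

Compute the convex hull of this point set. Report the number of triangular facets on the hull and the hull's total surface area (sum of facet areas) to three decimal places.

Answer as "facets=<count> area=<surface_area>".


Hull vertices (7/7): indices [0, 1, 2, 3, 4, 5, 6].

Facet areas (half cross-product norm):
  f1: (p4, p6, p3) → 124.5923
  f2: (p5, p6, p3) → 108.7505
  f3: (p5, p6, p2) → 55.5410
  f4: (p0, p4, p3) → 25.1849
  f5: (p0, p5, p3) → 39.6534
  f6: (p0, p5, p4) → 104.9439
  f7: (p1, p5, p2) → 24.7471
  f8: (p1, p5, p4) → 92.9584
  f9: (p1, p6, p2) → 18.2252
  f10: (p1, p4, p6) → 75.5121
Σ area = 670.109

Euler characteristic 7−15+10 = 2 ✓

facets=10 area=670.109


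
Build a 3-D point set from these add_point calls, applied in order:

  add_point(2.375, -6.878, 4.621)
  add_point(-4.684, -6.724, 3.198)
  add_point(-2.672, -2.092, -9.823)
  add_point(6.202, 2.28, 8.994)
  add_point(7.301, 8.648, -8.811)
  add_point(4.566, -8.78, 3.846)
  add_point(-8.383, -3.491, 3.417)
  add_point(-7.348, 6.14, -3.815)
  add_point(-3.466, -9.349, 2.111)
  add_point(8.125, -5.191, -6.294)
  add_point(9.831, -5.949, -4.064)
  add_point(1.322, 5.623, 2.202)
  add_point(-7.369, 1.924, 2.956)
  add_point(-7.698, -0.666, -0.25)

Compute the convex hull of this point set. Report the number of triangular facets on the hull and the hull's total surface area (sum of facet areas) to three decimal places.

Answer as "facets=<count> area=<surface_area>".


Points on the hull: [0, 1, 2, 3, 4, 5, 6, 7, 8, 9, 10, 11, 12, 13] (14 of 14).

Per-facet area ½‖(b−a)×(c−a)‖:
  f1: (p3, p4, p10) → 118.6475
  f2: (p5, p3, p10) → 61.0173
  f3: (p12, p3, p6) → 40.5599
  f4: (p9, p4, p10) → 18.5244
  f5: (p9, p2, p4) → 77.2054
  f6: (p0, p5, p3) → 15.0551
  f7: (p1, p3, p6) → 37.2188
  f8: (p1, p0, p3) → 35.6717
  f9: (p11, p3, p4) → 50.9282
  f10: (p11, p12, p3) → 40.8111
  f11: (p13, p2, p6) → 18.7936
  f12: (p7, p2, p4) → 78.8124
  f13: (p7, p11, p4) → 67.6337
  f14: (p7, p11, p12) → 36.3185
  f15: (p7, p13, p2) → 39.8435
  f16: (p7, p12, p6) → 17.8178
  f17: (p7, p13, p6) → 7.6884
  f18: (p8, p9, p2) → 77.4483
  f19: (p8, p5, p10) → 37.9440
  f20: (p8, p9, p10) → 21.6539
  f21: (p8, p2, p6) → 53.0372
  f22: (p8, p1, p6) → 3.7433
  f23: (p8, p0, p5) → 9.7689
  f24: (p8, p1, p0) → 10.4899
Σ area = 976.633

Check V−E+F: 14 − 36 + 24 = 2.

facets=24 area=976.633


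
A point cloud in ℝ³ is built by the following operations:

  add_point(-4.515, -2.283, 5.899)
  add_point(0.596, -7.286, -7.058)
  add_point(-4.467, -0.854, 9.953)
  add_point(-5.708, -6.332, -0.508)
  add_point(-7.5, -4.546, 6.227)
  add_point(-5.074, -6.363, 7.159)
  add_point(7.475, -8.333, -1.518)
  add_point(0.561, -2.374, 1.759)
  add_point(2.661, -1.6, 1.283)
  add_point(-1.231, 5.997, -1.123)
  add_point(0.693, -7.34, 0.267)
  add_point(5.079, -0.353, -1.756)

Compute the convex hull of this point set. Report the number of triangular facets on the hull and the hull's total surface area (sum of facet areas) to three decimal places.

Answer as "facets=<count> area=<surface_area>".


facets=14 area=504.859

Extreme-point indices: [1, 2, 3, 4, 5, 6, 9, 10, 11] — 9 of 12 on the boundary.

Triangle areas on the boundary:
  f1: (p2, p9, p4) → 40.5387
  f2: (p3, p9, p4) → 46.9784
  f3: (p3, p1, p9) → 59.1331
  f4: (p5, p2, p4) → 9.3832
  f5: (p5, p2, p6) → 45.7207
  f6: (p5, p3, p4) → 11.3881
  f7: (p11, p2, p6) → 62.4807
  f8: (p11, p2, p9) → 59.6775
  f9: (p11, p1, p6) → 34.6849
  f10: (p11, p1, p9) → 42.9807
  f11: (p10, p1, p6) → 25.1969
  f12: (p10, p3, p1) → 23.6925
  f13: (p10, p5, p6) → 18.4067
  f14: (p10, p5, p3) → 24.5971
Σ area = 504.859

Euler: V−E+F = 9−21+14 = 2.


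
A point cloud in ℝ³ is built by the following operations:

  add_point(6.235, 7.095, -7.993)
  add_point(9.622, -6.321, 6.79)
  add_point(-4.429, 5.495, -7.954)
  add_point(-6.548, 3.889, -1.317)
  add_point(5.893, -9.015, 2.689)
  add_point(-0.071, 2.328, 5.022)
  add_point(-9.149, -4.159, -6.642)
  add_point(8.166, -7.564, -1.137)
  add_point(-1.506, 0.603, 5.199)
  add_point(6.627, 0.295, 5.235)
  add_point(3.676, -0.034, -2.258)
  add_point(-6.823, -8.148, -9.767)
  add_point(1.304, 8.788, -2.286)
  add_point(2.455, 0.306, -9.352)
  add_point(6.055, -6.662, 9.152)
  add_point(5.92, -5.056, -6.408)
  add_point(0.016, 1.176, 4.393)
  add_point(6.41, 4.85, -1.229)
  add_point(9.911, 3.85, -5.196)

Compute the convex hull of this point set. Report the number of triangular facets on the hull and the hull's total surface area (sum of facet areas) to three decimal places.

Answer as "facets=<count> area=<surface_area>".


facets=30 area=978.485

17 of the 19 inputs are extreme points: [0, 1, 2, 3, 4, 5, 6, 7, 8, 9, 11, 12, 13, 14, 15, 17, 18].

Per-facet area ½‖(b−a)×(c−a)‖:
  f1: (p14, p8, p6) → 75.6471
  f2: (p14, p11, p6) → 61.4817
  f3: (p14, p11, p4) → 46.2306
  f4: (p3, p8, p6) → 43.0195
  f5: (p0, p12, p18) → 21.4790
  f6: (p0, p15, p18) → 27.2232
  f7: (p1, p14, p4) → 13.0290
  f8: (p5, p14, p8) → 12.5550
  f9: (p5, p3, p12) → 38.5658
  f10: (p5, p3, p8) → 9.9803
  f11: (p7, p11, p4) → 40.4915
  f12: (p7, p15, p11) → 37.6820
  f13: (p7, p1, p4) → 14.3287
  f14: (p7, p15, p18) → 30.5552
  f15: (p7, p1, p18) → 49.3037
  f16: (p13, p15, p11) → 43.7388
  f17: (p13, p0, p15) → 25.9944
  f18: (p2, p11, p6) → 27.8140
  f19: (p2, p3, p6) → 34.7151
  f20: (p2, p13, p11) → 53.9729
  f21: (p2, p13, p0) → 33.9948
  f22: (p2, p3, p12) → 29.4510
  f23: (p2, p0, p12) → 33.3098
  f24: (p17, p12, p18) → 15.2270
  f25: (p9, p1, p14) → 15.7589
  f26: (p9, p5, p14) → 27.4675
  f27: (p9, p1, p18) → 39.9981
  f28: (p9, p17, p18) → 18.7162
  f29: (p9, p5, p12) → 34.3818
  f30: (p9, p17, p12) → 22.3729
Σ area = 978.485

Euler characteristic 17−45+30 = 2 ✓


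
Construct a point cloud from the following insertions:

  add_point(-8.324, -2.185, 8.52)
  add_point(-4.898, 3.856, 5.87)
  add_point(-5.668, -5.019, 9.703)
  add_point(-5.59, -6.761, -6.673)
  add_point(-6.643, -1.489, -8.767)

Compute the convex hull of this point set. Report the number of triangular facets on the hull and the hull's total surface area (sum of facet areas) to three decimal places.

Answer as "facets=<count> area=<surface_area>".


facets=6 area=272.794

Points on the hull: [0, 1, 2, 3, 4] (5 of 5).

Per-facet area ½‖(b−a)×(c−a)‖:
  f1: (p2, p1, p0) → 14.0217
  f2: (p2, p3, p0) → 32.6673
  f3: (p2, p3, p1) → 76.2627
  f4: (p4, p1, p0) → 58.2756
  f5: (p4, p3, p0) → 46.3853
  f6: (p4, p3, p1) → 45.1813
Σ area = 272.794

Check V−E+F: 5 − 9 + 6 = 2.


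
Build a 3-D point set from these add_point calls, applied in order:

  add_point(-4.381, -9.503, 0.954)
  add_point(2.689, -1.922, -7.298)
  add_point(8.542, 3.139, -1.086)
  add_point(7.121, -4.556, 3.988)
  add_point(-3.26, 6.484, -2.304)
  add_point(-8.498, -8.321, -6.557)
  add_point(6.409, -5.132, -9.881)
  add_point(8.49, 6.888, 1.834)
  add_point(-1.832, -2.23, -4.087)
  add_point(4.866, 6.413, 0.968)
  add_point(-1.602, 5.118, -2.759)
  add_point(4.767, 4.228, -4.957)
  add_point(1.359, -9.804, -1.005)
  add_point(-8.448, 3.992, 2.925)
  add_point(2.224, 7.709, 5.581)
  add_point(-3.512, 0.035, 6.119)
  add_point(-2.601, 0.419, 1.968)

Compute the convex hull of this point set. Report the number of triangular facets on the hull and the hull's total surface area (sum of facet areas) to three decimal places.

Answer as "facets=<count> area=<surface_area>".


facets=20 area=899.630

Extreme-point indices: [0, 2, 3, 4, 5, 6, 7, 11, 12, 13, 14, 15] — 12 of 17 on the boundary.

Facet areas (half cross-product norm):
  f1: (p3, p15, p14) → 54.8768
  f2: (p6, p4, p5) → 114.1103
  f3: (p6, p12, p5) → 63.9857
  f4: (p6, p3, p2) → 56.0970
  f5: (p6, p3, p12) → 51.7638
  f6: (p7, p4, p14) → 35.5165
  f7: (p7, p3, p2) → 21.0325
  f8: (p7, p3, p14) → 42.9187
  f9: (p0, p12, p5) → 25.8405
  f10: (p0, p3, p12) → 25.9219
  f11: (p0, p3, p15) → 59.8855
  f12: (p13, p4, p14) → 37.3301
  f13: (p13, p15, p14) → 33.9501
  f14: (p13, p4, p5) → 59.7011
  f15: (p13, p0, p5) → 60.8733
  f16: (p13, p0, p15) → 37.6141
  f17: (p11, p6, p2) → 29.4859
  f18: (p11, p7, p2) → 12.6263
  f19: (p11, p6, p4) → 40.3955
  f20: (p11, p7, p4) → 35.7046
Σ area = 899.630

Euler: V−E+F = 12−30+20 = 2.


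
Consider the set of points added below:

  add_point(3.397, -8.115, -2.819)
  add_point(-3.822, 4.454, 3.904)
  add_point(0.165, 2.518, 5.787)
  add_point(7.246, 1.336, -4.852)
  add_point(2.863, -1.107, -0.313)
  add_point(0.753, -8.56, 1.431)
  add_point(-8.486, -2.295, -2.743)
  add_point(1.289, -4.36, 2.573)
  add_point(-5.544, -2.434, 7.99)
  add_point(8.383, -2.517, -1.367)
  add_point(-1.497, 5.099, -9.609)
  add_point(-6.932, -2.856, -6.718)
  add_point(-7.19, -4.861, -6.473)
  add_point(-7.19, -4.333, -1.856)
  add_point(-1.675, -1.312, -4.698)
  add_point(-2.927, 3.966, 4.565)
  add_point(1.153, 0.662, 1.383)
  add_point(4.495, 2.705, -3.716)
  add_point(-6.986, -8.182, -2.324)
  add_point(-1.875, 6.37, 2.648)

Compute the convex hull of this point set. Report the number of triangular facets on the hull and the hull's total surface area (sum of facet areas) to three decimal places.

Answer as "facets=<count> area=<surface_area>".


facets=24 area=700.725

Hull vertices (14/20): indices [0, 1, 2, 3, 5, 6, 8, 9, 10, 11, 12, 15, 18, 19].

Area of each hull facet:
  f1: (p3, p10, p19) → 60.5971
  f2: (p1, p8, p6) → 41.0265
  f3: (p1, p10, p6) → 62.1238
  f4: (p1, p10, p19) → 17.2217
  f5: (p2, p8, p9) → 43.3098
  f6: (p2, p3, p9) → 31.8598
  f7: (p2, p3, p19) → 33.7102
  f8: (p11, p10, p6) → 20.2200
  f9: (p11, p12, p6) → 4.3811
  f10: (p11, p12, p10) → 4.8316
  f11: (p5, p8, p9) → 53.5376
  f12: (p15, p1, p19) → 1.8264
  f13: (p15, p2, p19) → 5.7504
  f14: (p15, p1, p8) → 4.4332
  f15: (p15, p2, p8) → 13.7316
  f16: (p0, p5, p9) → 18.5876
  f17: (p0, p3, p9) → 19.5679
  f18: (p0, p12, p10) → 68.8679
  f19: (p0, p3, p10) → 55.0570
  f20: (p18, p5, p8) → 45.3131
  f21: (p18, p8, p6) → 33.5366
  f22: (p18, p12, p6) → 12.0677
  f23: (p18, p0, p12) → 27.6420
  f24: (p18, p0, p5) → 21.5245
Σ area = 700.725

Euler: V−E+F = 14−36+24 = 2.


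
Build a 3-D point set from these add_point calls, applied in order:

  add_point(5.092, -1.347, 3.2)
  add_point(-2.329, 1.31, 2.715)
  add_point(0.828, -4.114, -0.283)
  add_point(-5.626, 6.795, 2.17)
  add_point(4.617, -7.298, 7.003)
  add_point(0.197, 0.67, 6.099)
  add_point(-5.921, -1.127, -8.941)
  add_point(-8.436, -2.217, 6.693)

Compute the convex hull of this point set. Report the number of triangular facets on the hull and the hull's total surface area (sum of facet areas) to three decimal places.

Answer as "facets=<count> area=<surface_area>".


facets=10 area=451.989

Points on the hull: [0, 2, 3, 4, 5, 6, 7] (7 of 8).

Area of each hull facet:
  f1: (p6, p3, p7) → 70.5872
  f2: (p6, p3, p0) → 88.6843
  f3: (p2, p6, p0) → 24.2237
  f4: (p5, p3, p7) → 39.7269
  f5: (p5, p3, p0) → 23.9598
  f6: (p4, p5, p7) → 41.1200
  f7: (p4, p5, p0) → 21.3519
  f8: (p4, p2, p0) → 21.6498
  f9: (p4, p6, p7) → 110.6227
  f10: (p4, p2, p6) → 10.0629
Σ area = 451.989

Check V−E+F: 7 − 15 + 10 = 2.


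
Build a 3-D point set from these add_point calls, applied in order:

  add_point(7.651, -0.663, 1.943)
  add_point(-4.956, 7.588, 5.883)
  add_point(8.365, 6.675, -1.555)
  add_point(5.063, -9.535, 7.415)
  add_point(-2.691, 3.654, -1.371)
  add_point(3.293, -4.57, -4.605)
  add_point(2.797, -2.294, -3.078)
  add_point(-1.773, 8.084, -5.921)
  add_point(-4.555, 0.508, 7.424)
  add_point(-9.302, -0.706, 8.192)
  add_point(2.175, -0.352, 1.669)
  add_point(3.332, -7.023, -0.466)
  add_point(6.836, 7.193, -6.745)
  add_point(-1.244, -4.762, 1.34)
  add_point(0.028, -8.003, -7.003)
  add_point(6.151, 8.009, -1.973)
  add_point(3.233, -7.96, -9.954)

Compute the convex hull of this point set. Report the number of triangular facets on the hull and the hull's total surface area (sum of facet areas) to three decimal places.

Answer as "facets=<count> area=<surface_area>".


11 of the 17 inputs are extreme points: [0, 1, 2, 3, 7, 8, 9, 12, 14, 15, 16].

Triangle areas on the boundary:
  f1: (p1, p3, p2) → 135.5810
  f2: (p1, p7, p9) → 54.5009
  f3: (p14, p3, p9) → 124.0414
  f4: (p14, p16, p3) → 30.7034
  f5: (p14, p7, p9) → 136.9378
  f6: (p14, p7, p16) → 35.0991
  f7: (p0, p3, p2) → 8.2131
  f8: (p0, p16, p2) → 59.2524
  f9: (p0, p16, p3) → 78.4187
  f10: (p12, p16, p2) → 42.6208
  f11: (p12, p7, p16) → 68.7284
  f12: (p8, p3, p9) → 30.1499
  f13: (p8, p1, p9) → 17.5595
  f14: (p8, p1, p3) → 33.7861
  f15: (p15, p1, p2) → 14.4895
  f16: (p15, p1, p7) → 53.0943
  f17: (p15, p12, p2) → 6.3941
  f18: (p15, p12, p7) → 20.5891
Σ area = 950.159

Euler characteristic 11−27+18 = 2 ✓

facets=18 area=950.159


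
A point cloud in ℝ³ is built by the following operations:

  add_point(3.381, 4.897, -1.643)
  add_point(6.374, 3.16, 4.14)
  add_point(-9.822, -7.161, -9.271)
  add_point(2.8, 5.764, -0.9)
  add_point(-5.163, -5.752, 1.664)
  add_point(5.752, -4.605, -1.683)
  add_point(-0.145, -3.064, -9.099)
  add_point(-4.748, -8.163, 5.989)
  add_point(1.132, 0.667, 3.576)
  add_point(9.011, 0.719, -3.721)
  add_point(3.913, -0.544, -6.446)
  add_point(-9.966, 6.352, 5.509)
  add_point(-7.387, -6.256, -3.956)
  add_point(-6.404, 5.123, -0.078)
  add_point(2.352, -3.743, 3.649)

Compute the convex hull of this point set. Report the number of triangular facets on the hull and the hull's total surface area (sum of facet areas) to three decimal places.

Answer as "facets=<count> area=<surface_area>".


12 of the 15 inputs are extreme points: [0, 1, 2, 3, 5, 6, 7, 9, 10, 11, 13, 14].

Triangle areas on the boundary:
  f1: (p7, p2, p11) → 121.9516
  f2: (p1, p7, p11) → 111.0309
  f3: (p3, p1, p11) → 47.3496
  f4: (p3, p1, p9) → 26.4115
  f5: (p5, p7, p2) → 103.2625
  f6: (p5, p1, p9) → 27.7775
  f7: (p13, p2, p11) → 45.4819
  f8: (p13, p3, p11) → 25.2866
  f9: (p6, p5, p9) → 31.4503
  f10: (p6, p5, p2) → 43.2191
  f11: (p6, p13, p2) → 70.8362
  f12: (p6, p13, p3) → 55.9494
  f13: (p14, p1, p7) → 19.2201
  f14: (p14, p5, p7) → 22.3377
  f15: (p14, p5, p1) → 25.4149
  f16: (p10, p6, p9) → 4.4180
  f17: (p0, p6, p3) → 5.1877
  f18: (p0, p10, p6) → 15.7388
  f19: (p0, p3, p9) → 2.0355
  f20: (p0, p10, p9) → 19.7264
Σ area = 824.086

Check V−E+F: 12 − 30 + 20 = 2.

facets=20 area=824.086


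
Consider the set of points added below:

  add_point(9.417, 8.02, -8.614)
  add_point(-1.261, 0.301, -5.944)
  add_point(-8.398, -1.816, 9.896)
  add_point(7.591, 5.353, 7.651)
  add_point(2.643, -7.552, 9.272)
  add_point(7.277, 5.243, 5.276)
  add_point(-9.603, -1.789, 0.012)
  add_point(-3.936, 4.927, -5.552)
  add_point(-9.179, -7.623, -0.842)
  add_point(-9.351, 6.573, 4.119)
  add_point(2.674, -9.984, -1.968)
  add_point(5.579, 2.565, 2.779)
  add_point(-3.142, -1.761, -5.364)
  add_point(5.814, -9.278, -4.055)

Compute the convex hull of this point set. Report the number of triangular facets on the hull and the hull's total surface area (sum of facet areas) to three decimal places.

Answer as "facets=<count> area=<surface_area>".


12 of the 14 inputs are extreme points: [0, 1, 2, 3, 4, 6, 7, 8, 9, 10, 12, 13].

Area of each hull facet:
  f1: (p9, p2, p6) → 41.7045
  f2: (p9, p3, p0) → 143.0793
  f3: (p9, p3, p2) → 85.6044
  f4: (p4, p3, p2) → 86.1909
  f5: (p8, p2, p6) → 29.1728
  f6: (p8, p4, p10) → 69.1619
  f7: (p8, p4, p2) → 74.5614
  f8: (p13, p12, p0) → 93.9885
  f9: (p13, p3, p0) → 137.3643
  f10: (p13, p8, p10) → 13.5214
  f11: (p13, p8, p12) → 56.1603
  f12: (p13, p4, p10) → 19.1639
  f13: (p13, p4, p3) → 95.7763
  f14: (p7, p9, p0) → 62.0290
  f15: (p7, p9, p6) → 45.2468
  f16: (p7, p8, p6) → 26.2418
  f17: (p7, p8, p12) → 26.9222
  f18: (p1, p12, p0) → 3.8294
  f19: (p1, p7, p0) → 35.8869
  f20: (p1, p7, p12) → 7.3312
Σ area = 1152.937

Euler: V−E+F = 12−30+20 = 2.

facets=20 area=1152.937


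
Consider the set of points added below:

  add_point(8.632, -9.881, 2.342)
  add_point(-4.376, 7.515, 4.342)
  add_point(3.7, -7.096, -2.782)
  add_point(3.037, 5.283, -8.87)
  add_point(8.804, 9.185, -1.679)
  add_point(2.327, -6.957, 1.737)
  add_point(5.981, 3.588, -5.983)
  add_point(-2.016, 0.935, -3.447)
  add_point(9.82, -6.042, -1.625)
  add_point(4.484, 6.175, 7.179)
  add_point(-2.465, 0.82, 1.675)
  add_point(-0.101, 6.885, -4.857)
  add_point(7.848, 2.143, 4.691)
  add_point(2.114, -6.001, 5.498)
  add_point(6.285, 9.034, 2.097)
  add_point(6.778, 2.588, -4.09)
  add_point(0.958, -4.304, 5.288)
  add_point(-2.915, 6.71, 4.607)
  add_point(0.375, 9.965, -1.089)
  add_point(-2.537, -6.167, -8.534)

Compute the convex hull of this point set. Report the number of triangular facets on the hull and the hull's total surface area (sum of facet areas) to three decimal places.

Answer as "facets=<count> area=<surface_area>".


Points on the hull: [0, 1, 3, 4, 5, 6, 8, 9, 10, 11, 12, 13, 14, 16, 18, 19] (16 of 20).

Area of each hull facet:
  f1: (p19, p3, p8) → 83.5268
  f2: (p11, p19, p1) → 68.2010
  f3: (p11, p19, p3) → 34.0137
  f4: (p16, p9, p1) → 51.4930
  f5: (p16, p13, p9) → 9.4719
  f6: (p16, p13, p19) → 14.7176
  f7: (p0, p13, p9) → 47.9596
  f8: (p0, p19, p8) → 39.5014
  f9: (p14, p9, p1) → 28.6576
  f10: (p14, p4, p9) → 6.7934
  f11: (p6, p3, p8) → 14.9747
  f12: (p6, p4, p8) → 40.9927
  f13: (p6, p4, p3) → 15.9892
  f14: (p18, p4, p3) → 37.1039
  f15: (p18, p11, p3) → 9.1836
  f16: (p18, p11, p1) → 17.8532
  f17: (p18, p14, p1) → 25.4750
  f18: (p18, p14, p4) → 15.3322
  f19: (p10, p19, p1) → 27.6184
  f20: (p10, p16, p1) → 21.5773
  f21: (p10, p16, p19) → 44.1804
  f22: (p12, p4, p9) → 27.3322
  f23: (p12, p0, p9) → 21.4696
  f24: (p12, p4, p8) → 49.6199
  f25: (p12, p0, p8) → 29.6480
  f26: (p5, p13, p19) → 12.2796
  f27: (p5, p0, p19) → 34.5691
  f28: (p5, p0, p13) → 13.5245
Σ area = 843.060

Euler: V−E+F = 16−42+28 = 2.

facets=28 area=843.060


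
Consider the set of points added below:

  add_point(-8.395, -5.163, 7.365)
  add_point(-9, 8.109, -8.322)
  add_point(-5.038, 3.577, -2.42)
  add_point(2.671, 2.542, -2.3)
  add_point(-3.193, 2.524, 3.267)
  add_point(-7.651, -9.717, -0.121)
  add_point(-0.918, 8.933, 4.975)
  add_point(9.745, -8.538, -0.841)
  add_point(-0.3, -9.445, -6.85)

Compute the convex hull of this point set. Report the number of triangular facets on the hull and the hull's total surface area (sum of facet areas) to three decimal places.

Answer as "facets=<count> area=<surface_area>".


facets=10 area=879.198

Hull vertices (7/9): indices [0, 1, 3, 5, 6, 7, 8].

Area of each hull facet:
  f1: (p8, p7, p1) → 108.1120
  f2: (p8, p5, p1) → 94.7851
  f3: (p8, p5, p7) → 56.0508
  f4: (p3, p7, p1) → 55.1727
  f5: (p3, p6, p1) → 71.7068
  f6: (p3, p6, p7) → 53.2263
  f7: (p0, p5, p1) → 85.8535
  f8: (p0, p6, p1) → 124.0819
  f9: (p0, p5, p7) → 76.4559
  f10: (p0, p6, p7) → 153.7534
Σ area = 879.198

Euler characteristic 7−15+10 = 2 ✓


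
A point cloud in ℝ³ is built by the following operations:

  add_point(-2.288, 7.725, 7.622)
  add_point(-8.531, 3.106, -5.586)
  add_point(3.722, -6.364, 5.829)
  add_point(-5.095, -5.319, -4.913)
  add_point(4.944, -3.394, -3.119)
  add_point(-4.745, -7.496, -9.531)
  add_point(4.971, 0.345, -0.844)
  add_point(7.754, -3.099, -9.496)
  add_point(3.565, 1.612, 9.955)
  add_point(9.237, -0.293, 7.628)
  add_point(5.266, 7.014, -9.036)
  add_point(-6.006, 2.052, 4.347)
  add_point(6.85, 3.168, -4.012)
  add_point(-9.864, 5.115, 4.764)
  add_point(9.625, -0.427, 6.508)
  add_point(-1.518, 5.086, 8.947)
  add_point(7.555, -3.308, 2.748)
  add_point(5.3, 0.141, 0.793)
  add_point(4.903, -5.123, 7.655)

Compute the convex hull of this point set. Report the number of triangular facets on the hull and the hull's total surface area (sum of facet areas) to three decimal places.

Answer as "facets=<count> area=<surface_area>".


facets=24 area=1049.243

14 of the 19 inputs are extreme points: [0, 1, 2, 3, 5, 7, 8, 9, 10, 13, 14, 15, 16, 18].

Per-facet area ½‖(b−a)×(c−a)‖:
  f1: (p10, p0, p13) → 77.7654
  f2: (p1, p5, p13) → 53.7538
  f3: (p1, p10, p13) → 74.8803
  f4: (p1, p10, p5) → 87.1187
  f5: (p7, p10, p14) → 83.8259
  f6: (p7, p10, p5) → 68.7381
  f7: (p7, p2, p5) → 102.2657
  f8: (p3, p5, p13) → 16.7926
  f9: (p3, p2, p13) → 101.4259
  f10: (p3, p2, p5) → 27.9668
  f11: (p15, p0, p13) → 12.9089
  f12: (p16, p7, p14) → 22.2557
  f13: (p16, p7, p2) → 29.5707
  f14: (p18, p2, p13) → 22.2278
  f15: (p18, p15, p13) → 51.1660
  f16: (p18, p16, p14) → 14.6598
  f17: (p18, p16, p2) → 7.1223
  f18: (p8, p18, p15) → 17.7748
  f19: (p8, p15, p0) → 6.2171
  f20: (p9, p8, p0) → 20.1429
  f21: (p9, p10, p14) → 7.6307
  f22: (p9, p10, p0) → 119.8525
  f23: (p9, p18, p14) → 3.8337
  f24: (p9, p8, p18) → 19.3468
Σ area = 1049.243

Check V−E+F: 14 − 36 + 24 = 2.


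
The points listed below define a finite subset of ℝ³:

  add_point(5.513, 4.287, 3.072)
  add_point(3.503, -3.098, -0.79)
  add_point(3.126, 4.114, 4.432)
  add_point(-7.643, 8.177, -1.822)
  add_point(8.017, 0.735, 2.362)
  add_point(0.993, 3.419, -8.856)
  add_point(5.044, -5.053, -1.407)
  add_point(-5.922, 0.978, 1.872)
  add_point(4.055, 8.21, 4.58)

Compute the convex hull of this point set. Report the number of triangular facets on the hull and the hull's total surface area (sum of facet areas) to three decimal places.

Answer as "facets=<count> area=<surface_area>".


Extreme-point indices: [2, 3, 4, 5, 6, 7, 8] — 7 of 9 on the boundary.

Triangle areas on the boundary:
  f1: (p5, p6, p4) → 44.8455
  f2: (p7, p5, p3) → 48.7437
  f3: (p7, p5, p6) → 68.9085
  f4: (p8, p7, p3) → 50.6789
  f5: (p8, p5, p3) → 75.7783
  f6: (p8, p5, p4) → 57.9257
  f7: (p2, p6, p4) → 22.7829
  f8: (p2, p7, p6) → 53.0899
  f9: (p2, p8, p4) → 12.3251
  f10: (p2, p8, p7) → 17.8013
Σ area = 452.880

Check V−E+F: 7 − 15 + 10 = 2.

facets=10 area=452.880


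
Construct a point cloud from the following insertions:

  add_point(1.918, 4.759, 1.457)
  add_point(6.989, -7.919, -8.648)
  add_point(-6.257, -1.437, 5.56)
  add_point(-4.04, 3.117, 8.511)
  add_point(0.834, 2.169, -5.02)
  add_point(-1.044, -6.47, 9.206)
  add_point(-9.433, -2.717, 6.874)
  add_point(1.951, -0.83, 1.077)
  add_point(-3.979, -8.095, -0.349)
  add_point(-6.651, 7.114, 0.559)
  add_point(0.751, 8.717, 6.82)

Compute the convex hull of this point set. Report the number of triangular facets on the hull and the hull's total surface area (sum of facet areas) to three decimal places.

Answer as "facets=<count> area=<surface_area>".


9 of the 11 inputs are extreme points: [0, 1, 3, 4, 5, 6, 8, 9, 10].

Area of each hull facet:
  f1: (p5, p10, p1) → 150.9131
  f2: (p8, p5, p6) → 43.4577
  f3: (p8, p5, p1) → 65.5954
  f4: (p8, p9, p6) → 63.1032
  f5: (p3, p5, p6) → 35.9771
  f6: (p3, p5, p10) → 32.2284
  f7: (p3, p9, p6) → 37.5710
  f8: (p3, p9, p10) → 33.0704
  f9: (p4, p9, p10) → 51.5241
  f10: (p4, p8, p1) → 70.2266
  f11: (p4, p8, p9) → 64.5161
  f12: (p0, p10, p1) → 16.1934
  f13: (p0, p4, p1) → 37.9814
  f14: (p0, p4, p10) → 9.6210
Σ area = 711.979

Check V−E+F: 9 − 21 + 14 = 2.

facets=14 area=711.979


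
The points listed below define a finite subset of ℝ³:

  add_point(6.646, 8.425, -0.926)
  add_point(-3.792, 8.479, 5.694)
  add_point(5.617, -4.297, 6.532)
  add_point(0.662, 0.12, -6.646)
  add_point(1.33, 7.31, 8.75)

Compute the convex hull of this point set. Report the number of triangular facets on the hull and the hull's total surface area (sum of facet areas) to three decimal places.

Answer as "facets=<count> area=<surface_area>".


5 of the 5 inputs are extreme points: [0, 1, 2, 3, 4].

Triangle areas on the boundary:
  f1: (p3, p0, p1) → 71.4564
  f2: (p3, p2, p1) → 102.4055
  f3: (p3, p2, p0) → 79.4757
  f4: (p4, p0, p1) → 33.6717
  f5: (p4, p2, p1) → 35.3938
  f6: (p4, p2, p0) → 67.9641
Σ area = 390.367

Euler: V−E+F = 5−9+6 = 2.

facets=6 area=390.367


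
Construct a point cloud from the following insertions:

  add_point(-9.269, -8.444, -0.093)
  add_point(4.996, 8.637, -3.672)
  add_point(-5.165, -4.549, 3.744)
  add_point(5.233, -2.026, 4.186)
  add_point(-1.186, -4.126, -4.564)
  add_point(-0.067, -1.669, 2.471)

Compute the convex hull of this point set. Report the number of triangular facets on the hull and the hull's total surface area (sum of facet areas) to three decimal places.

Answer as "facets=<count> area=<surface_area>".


facets=6 area=324.400

Hull vertices (5/6): indices [0, 1, 2, 3, 4].

Area of each hull facet:
  f1: (p4, p3, p0) → 55.2857
  f2: (p4, p1, p0) → 51.8959
  f3: (p4, p1, p3) → 69.1904
  f4: (p2, p3, p0) → 24.6092
  f5: (p2, p1, p0) → 53.2635
  f6: (p2, p1, p3) → 70.1554
Σ area = 324.400

Check V−E+F: 5 − 9 + 6 = 2.


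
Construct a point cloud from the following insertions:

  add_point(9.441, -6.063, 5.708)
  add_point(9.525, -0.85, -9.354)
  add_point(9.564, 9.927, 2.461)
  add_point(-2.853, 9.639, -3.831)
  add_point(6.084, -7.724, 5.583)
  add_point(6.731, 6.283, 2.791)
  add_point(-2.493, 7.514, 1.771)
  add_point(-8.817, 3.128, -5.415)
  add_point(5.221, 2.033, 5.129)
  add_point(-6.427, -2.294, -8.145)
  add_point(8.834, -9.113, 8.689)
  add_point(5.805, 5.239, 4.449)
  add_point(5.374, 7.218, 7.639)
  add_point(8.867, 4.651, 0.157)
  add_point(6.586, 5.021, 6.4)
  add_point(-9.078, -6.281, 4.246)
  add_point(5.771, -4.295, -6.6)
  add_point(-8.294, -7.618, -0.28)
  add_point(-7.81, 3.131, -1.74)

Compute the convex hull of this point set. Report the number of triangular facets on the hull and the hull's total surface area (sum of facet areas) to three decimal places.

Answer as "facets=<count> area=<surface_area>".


facets=22 area=1187.181

Extreme-point indices: [0, 1, 2, 3, 6, 7, 9, 10, 12, 15, 16, 17, 18] — 13 of 19 on the boundary.

Facet areas (half cross-product norm):
  f1: (p12, p10, p15) → 145.5899
  f2: (p12, p10, p2) → 57.5078
  f3: (p16, p1, p10) → 40.9461
  f4: (p0, p10, p2) → 19.4658
  f5: (p0, p1, p2) → 111.9607
  f6: (p0, p1, p10) → 15.9031
  f7: (p3, p1, p2) → 104.2873
  f8: (p3, p12, p2) → 49.0264
  f9: (p17, p10, p15) → 44.6463
  f10: (p17, p16, p10) → 123.9273
  f11: (p17, p7, p15) → 28.2002
  f12: (p9, p16, p1) → 31.6444
  f13: (p9, p3, p1) → 100.0909
  f14: (p9, p3, p7) → 26.3691
  f15: (p9, p17, p7) → 31.5400
  f16: (p9, p17, p16) → 60.2886
  f17: (p6, p12, p15) → 74.1893
  f18: (p6, p3, p12) → 23.2019
  f19: (p18, p7, p15) → 18.7192
  f20: (p18, p6, p15) → 41.2601
  f21: (p18, p3, p7) → 16.0319
  f22: (p18, p6, p3) → 22.3843
Σ area = 1187.181

Check V−E+F: 13 − 33 + 22 = 2.


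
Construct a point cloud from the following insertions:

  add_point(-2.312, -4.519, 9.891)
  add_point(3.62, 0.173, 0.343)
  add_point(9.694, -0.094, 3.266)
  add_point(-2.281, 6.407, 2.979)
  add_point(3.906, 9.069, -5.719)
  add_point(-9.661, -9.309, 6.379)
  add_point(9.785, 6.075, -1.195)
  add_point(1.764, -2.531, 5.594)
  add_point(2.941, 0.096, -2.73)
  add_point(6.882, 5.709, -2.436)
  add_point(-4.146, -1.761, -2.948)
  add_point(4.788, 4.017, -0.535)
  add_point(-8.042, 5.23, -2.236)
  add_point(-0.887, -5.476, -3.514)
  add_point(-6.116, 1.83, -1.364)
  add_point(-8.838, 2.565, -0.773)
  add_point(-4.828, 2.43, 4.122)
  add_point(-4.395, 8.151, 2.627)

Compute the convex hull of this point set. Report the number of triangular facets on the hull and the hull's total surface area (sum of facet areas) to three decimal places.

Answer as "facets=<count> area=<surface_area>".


10 of the 18 inputs are extreme points: [0, 2, 4, 5, 6, 10, 12, 13, 15, 17].

Facet areas (half cross-product norm):
  f1: (p17, p0, p5) → 68.9870
  f2: (p17, p4, p6) → 47.0430
  f3: (p13, p4, p6) → 60.5745
  f4: (p2, p13, p6) → 52.0046
  f5: (p2, p0, p5) → 52.7102
  f6: (p2, p13, p5) → 91.2037
  f7: (p2, p17, p6) → 56.3941
  f8: (p2, p17, p0) → 98.6338
  f9: (p10, p13, p5) → 32.7556
  f10: (p10, p13, p4) → 33.6967
  f11: (p12, p17, p4) → 39.6299
  f12: (p12, p10, p4) → 51.1333
  f13: (p15, p17, p5) → 49.9160
  f14: (p15, p12, p17) → 10.4453
  f15: (p15, p10, p5) → 44.0022
  f16: (p15, p12, p10) → 10.3405
Σ area = 799.470

Euler characteristic 10−24+16 = 2 ✓

facets=16 area=799.470


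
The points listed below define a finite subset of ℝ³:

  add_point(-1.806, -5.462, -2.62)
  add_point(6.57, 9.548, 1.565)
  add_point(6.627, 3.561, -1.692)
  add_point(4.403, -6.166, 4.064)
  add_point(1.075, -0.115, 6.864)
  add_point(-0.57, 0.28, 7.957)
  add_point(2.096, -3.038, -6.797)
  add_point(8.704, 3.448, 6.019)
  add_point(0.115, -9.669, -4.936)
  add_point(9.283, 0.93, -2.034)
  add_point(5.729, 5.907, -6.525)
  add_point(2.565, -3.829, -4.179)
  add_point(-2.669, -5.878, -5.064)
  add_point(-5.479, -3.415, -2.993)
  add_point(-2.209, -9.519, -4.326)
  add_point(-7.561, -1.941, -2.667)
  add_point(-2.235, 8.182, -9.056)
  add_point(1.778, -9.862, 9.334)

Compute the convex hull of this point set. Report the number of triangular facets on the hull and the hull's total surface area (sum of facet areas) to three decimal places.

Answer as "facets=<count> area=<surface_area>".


13 of the 18 inputs are extreme points: [1, 3, 5, 6, 7, 8, 9, 10, 12, 14, 15, 16, 17].

Per-facet area ½‖(b−a)×(c−a)‖:
  f1: (p5, p17, p15) → 67.6512
  f2: (p5, p16, p15) → 84.4766
  f3: (p5, p16, p1) → 92.3335
  f4: (p7, p17, p9) → 64.9626
  f5: (p7, p1, p9) → 31.7598
  f6: (p7, p5, p17) → 52.0461
  f7: (p7, p5, p1) → 38.9909
  f8: (p10, p1, p9) → 32.1029
  f9: (p10, p16, p1) → 37.4153
  f10: (p3, p17, p9) → 8.8796
  f11: (p3, p8, p9) → 55.5668
  f12: (p3, p8, p17) → 34.8434
  f13: (p14, p8, p16) → 22.0541
  f14: (p14, p17, p15) → 67.0720
  f15: (p14, p8, p17) → 17.1265
  f16: (p6, p8, p16) → 26.3980
  f17: (p6, p10, p16) → 41.5665
  f18: (p6, p8, p9) → 30.0939
  f19: (p6, p10, p9) → 33.3436
  f20: (p12, p16, p15) → 44.0252
  f21: (p12, p14, p15) → 10.1681
  f22: (p12, p14, p16) → 4.6560
Σ area = 897.533

Euler: V−E+F = 13−33+22 = 2.

facets=22 area=897.533


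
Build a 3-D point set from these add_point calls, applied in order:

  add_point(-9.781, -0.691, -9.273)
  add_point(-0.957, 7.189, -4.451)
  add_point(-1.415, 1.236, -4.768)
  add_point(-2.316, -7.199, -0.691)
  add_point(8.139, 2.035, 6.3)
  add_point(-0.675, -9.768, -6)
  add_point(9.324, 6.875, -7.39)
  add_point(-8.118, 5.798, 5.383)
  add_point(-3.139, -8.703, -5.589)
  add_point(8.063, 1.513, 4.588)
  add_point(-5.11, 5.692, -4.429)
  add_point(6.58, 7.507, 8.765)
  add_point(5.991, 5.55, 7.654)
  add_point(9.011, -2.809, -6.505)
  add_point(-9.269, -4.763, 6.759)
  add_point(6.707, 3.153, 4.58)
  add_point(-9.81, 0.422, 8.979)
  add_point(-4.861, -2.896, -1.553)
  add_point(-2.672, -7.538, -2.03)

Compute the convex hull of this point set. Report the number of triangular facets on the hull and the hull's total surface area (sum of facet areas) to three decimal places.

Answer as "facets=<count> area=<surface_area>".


facets=22 area=1160.908

13 of the 19 inputs are extreme points: [0, 1, 3, 4, 5, 6, 7, 8, 10, 11, 13, 14, 16].

Per-facet area ½‖(b−a)×(c−a)‖:
  f1: (p7, p0, p16) → 53.3409
  f2: (p8, p0, p5) → 9.3803
  f3: (p14, p4, p16) → 51.4879
  f4: (p14, p8, p5) → 15.1808
  f5: (p14, p0, p16) → 46.3437
  f6: (p14, p8, p0) → 78.0024
  f7: (p13, p4, p6) → 64.3587
  f8: (p13, p4, p5) → 81.3394
  f9: (p13, p0, p6) → 92.5834
  f10: (p13, p0, p5) → 78.3213
  f11: (p1, p0, p6) → 57.4239
  f12: (p11, p4, p6) → 44.9382
  f13: (p11, p1, p6) → 79.0790
  f14: (p11, p1, p7) → 85.1609
  f15: (p11, p4, p16) → 54.9990
  f16: (p11, p7, p16) → 49.5429
  f17: (p3, p4, p5) → 42.4734
  f18: (p3, p14, p5) → 14.4935
  f19: (p3, p14, p4) → 81.7349
  f20: (p10, p7, p0) → 44.4265
  f21: (p10, p1, p0) → 14.5290
  f22: (p10, p1, p7) → 21.7679
Σ area = 1160.908

Check V−E+F: 13 − 33 + 22 = 2.


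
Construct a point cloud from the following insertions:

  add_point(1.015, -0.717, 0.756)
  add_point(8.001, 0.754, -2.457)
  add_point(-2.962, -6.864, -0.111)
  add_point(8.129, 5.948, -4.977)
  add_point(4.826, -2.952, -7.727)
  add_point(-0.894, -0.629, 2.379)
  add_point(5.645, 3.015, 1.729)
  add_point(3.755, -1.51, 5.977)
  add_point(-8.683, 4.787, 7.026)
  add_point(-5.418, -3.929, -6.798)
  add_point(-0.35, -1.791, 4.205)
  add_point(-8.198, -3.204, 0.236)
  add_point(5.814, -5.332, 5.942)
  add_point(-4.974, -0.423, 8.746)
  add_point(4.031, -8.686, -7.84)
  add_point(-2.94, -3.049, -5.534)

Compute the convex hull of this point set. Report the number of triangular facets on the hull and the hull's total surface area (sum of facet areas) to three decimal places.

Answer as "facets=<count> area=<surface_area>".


facets=20 area=762.967

Points on the hull: [1, 2, 3, 4, 6, 7, 8, 9, 11, 12, 13, 14] (12 of 16).

Triangle areas on the boundary:
  f1: (p9, p3, p8) → 136.4659
  f2: (p6, p3, p8) → 49.4567
  f3: (p4, p14, p3) → 9.5129
  f4: (p4, p9, p3) → 46.9845
  f5: (p4, p9, p14) → 29.1239
  f6: (p11, p13, p8) → 30.9225
  f7: (p11, p9, p8) → 28.9284
  f8: (p7, p13, p8) → 25.6059
  f9: (p7, p6, p8) → 45.3517
  f10: (p2, p9, p14) → 38.0649
  f11: (p2, p11, p9) → 22.2312
  f12: (p2, p11, p13) → 30.3819
  f13: (p1, p14, p3) → 28.1471
  f14: (p12, p7, p13) → 16.6510
  f15: (p12, p2, p13) → 55.4136
  f16: (p12, p2, p14) → 56.6758
  f17: (p12, p1, p14) → 60.4204
  f18: (p12, p7, p6) → 12.4269
  f19: (p12, p6, p3) → 24.9388
  f20: (p12, p1, p3) → 15.2628
Σ area = 762.967

Check V−E+F: 12 − 30 + 20 = 2.


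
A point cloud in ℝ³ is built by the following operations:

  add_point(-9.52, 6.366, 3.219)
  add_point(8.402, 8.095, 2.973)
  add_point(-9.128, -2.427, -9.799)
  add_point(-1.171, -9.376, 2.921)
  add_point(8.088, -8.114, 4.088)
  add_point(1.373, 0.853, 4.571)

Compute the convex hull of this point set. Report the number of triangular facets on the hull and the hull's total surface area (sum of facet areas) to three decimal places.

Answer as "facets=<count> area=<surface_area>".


facets=8 area=733.930

6 of the 6 inputs are extreme points: [0, 1, 2, 3, 4, 5].

Area of each hull facet:
  f1: (p2, p1, p0) → 141.4608
  f2: (p2, p3, p0) → 119.6223
  f3: (p5, p1, p0) → 60.3403
  f4: (p5, p3, p0) → 64.1764
  f5: (p4, p5, p1) → 56.6555
  f6: (p4, p5, p3) → 46.4242
  f7: (p4, p2, p1) → 178.3809
  f8: (p4, p2, p3) → 66.8699
Σ area = 733.930

Euler: V−E+F = 6−12+8 = 2.


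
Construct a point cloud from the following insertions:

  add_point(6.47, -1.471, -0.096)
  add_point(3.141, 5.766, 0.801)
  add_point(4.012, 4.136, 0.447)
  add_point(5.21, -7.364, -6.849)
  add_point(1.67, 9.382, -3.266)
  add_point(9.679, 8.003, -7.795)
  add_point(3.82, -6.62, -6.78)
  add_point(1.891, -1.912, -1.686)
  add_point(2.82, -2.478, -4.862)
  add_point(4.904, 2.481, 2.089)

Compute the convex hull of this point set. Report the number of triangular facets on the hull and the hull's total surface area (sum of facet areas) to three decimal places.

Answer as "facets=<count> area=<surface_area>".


facets=14 area=322.584

9 of the 10 inputs are extreme points: [0, 1, 3, 4, 5, 6, 7, 8, 9].

Per-facet area ½‖(b−a)×(c−a)‖:
  f1: (p6, p5, p4) → 71.7392
  f2: (p6, p3, p5) → 12.3842
  f3: (p6, p7, p3) → 4.6470
  f4: (p1, p5, p4) → 26.2109
  f5: (p1, p9, p5) → 21.4768
  f6: (p1, p7, p4) → 21.6202
  f7: (p1, p7, p9) → 12.6993
  f8: (p0, p3, p5) → 56.9864
  f9: (p0, p9, p5) → 29.1406
  f10: (p0, p7, p3) → 19.8469
  f11: (p0, p7, p9) → 11.5907
  f12: (p8, p7, p4) → 19.1297
  f13: (p8, p6, p4) → 8.8195
  f14: (p8, p6, p7) → 6.2926
Σ area = 322.584

Euler characteristic 9−21+14 = 2 ✓


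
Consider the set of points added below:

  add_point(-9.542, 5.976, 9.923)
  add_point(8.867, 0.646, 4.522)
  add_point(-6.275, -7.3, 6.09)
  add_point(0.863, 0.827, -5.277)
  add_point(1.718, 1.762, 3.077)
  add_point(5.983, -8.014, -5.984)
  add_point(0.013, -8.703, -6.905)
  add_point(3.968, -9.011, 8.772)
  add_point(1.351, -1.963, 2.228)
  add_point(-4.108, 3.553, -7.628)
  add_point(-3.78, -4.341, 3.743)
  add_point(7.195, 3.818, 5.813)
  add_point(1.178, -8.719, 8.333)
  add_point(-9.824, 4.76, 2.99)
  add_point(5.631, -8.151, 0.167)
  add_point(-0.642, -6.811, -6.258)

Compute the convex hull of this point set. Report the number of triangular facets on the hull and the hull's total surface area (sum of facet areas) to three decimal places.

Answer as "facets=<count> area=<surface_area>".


Hull vertices (12/16): indices [0, 1, 2, 3, 5, 6, 7, 9, 11, 12, 13, 14].

Area of each hull facet:
  f1: (p0, p9, p13) → 21.7402
  f2: (p6, p9, p13) → 76.9607
  f3: (p11, p7, p1) → 20.4813
  f4: (p11, p0, p7) → 116.1384
  f5: (p11, p0, p9) → 137.1839
  f6: (p2, p0, p13) → 45.4374
  f7: (p2, p6, p13) → 93.8995
  f8: (p5, p6, p7) → 45.3722
  f9: (p5, p6, p9) → 38.4589
  f10: (p12, p0, p7) → 19.7829
  f11: (p12, p2, p0) → 53.4395
  f12: (p12, p6, p7) → 21.1189
  f13: (p12, p2, p6) → 56.5233
  f14: (p14, p7, p1) → 43.8257
  f15: (p14, p5, p1) → 29.4086
  f16: (p14, p5, p7) → 4.1457
  f17: (p3, p5, p1) → 62.2928
  f18: (p3, p5, p9) → 20.3544
  f19: (p3, p11, p1) → 24.1030
  f20: (p3, p11, p9) → 31.7815
Σ area = 962.449

Euler: V−E+F = 12−30+20 = 2.

facets=20 area=962.449
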